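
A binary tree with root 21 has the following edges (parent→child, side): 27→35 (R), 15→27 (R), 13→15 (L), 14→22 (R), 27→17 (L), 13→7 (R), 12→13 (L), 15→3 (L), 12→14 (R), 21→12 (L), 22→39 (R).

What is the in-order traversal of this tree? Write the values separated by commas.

In-order visits the left subtree, then the node, then the right subtree.
At 21: go left to 12.
  At 12: go left to 13.
    At 13: go left to 15.
      At 15: go left to 3.
        3 is a leaf — visit 3.
      Visit 15.
      At 15: go right to 27.
        At 27: go left to 17.
          17 is a leaf — visit 17.
        Visit 27.
        At 27: go right to 35.
          35 is a leaf — visit 35.
    Visit 13.
    At 13: go right to 7.
      7 is a leaf — visit 7.
  Visit 12.
  At 12: go right to 14.
    At 14: no left child.
    Visit 14.
    At 14: go right to 22.
      At 22: no left child.
      Visit 22.
      At 22: go right to 39.
        39 is a leaf — visit 39.
Visit 21.
At 21: no right child.

3, 15, 17, 27, 35, 13, 7, 12, 14, 22, 39, 21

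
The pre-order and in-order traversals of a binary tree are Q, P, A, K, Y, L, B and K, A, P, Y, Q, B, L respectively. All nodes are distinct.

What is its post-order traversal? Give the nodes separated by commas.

K, A, Y, P, B, L, Q

The first element of pre-order is the root; it splits in-order into left and right subtrees.
Root Q: left subtree has 4 nodes {K, A, P, Y}, right has 2 {B, L}.
  Root P: left subtree has 2 nodes {K, A}, right has 1 {Y}.
    Root A: left subtree has 1 node {K}, right has 0 { }.
  Root L: left subtree has 1 node {B}, right has 0 { }.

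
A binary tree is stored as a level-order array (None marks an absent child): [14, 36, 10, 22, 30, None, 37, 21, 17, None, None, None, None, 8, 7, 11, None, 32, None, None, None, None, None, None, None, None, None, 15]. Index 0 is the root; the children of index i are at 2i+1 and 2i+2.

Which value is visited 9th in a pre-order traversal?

Pre-order visits the node, then its left subtree, then its right subtree.
Visit 14.
At 14: go left to 36.
  Visit 36.
  At 36: go left to 22.
    Visit 22.
    At 22: go left to 21.
      Visit 21.
      At 21: go left to 11.
        11 is a leaf — visit 11.
      At 21: no right child.
    At 22: go right to 17.
      Visit 17.
      At 17: go left to 32.
        32 is a leaf — visit 32.
      At 17: no right child.
  At 36: go right to 30.
    30 is a leaf — visit 30.
At 14: go right to 10.
  Visit 10.
  At 10: no left child.
  At 10: go right to 37.
    Visit 37.
    At 37: go left to 8.
      Visit 8.
      At 8: go left to 15.
        15 is a leaf — visit 15.
      At 8: no right child.
    At 37: go right to 7.
      7 is a leaf — visit 7.
Full pre-order sequence: 14, 36, 22, 21, 11, 17, 32, 30, 10, 37, 8, 15, 7.

10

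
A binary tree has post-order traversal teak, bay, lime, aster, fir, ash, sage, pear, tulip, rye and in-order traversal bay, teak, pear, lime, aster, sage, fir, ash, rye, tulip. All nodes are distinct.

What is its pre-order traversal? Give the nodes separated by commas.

The last element of post-order is the root; it splits in-order into left and right subtrees.
Root rye: left subtree has 8 nodes {bay, teak, pear, lime, aster, sage, fir, ash}, right has 1 {tulip}.
  Root pear: left subtree has 2 nodes {bay, teak}, right has 5 {lime, aster, sage, fir, ash}.
    Root bay: left subtree has 0 nodes { }, right has 1 {teak}.
    Root sage: left subtree has 2 nodes {lime, aster}, right has 2 {fir, ash}.
      Root aster: left subtree has 1 node {lime}, right has 0 { }.
      Root ash: left subtree has 1 node {fir}, right has 0 { }.

rye, pear, bay, teak, sage, aster, lime, ash, fir, tulip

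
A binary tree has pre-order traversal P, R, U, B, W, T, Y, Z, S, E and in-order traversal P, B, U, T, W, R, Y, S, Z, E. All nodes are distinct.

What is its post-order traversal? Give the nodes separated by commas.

B, T, W, U, S, E, Z, Y, R, P

The first element of pre-order is the root; it splits in-order into left and right subtrees.
Root P: left subtree has 0 nodes { }, right has 9 {B, U, T, W, R, Y, S, Z, E}.
  Root R: left subtree has 4 nodes {B, U, T, W}, right has 4 {Y, S, Z, E}.
    Root U: left subtree has 1 node {B}, right has 2 {T, W}.
      Root W: left subtree has 1 node {T}, right has 0 { }.
    Root Y: left subtree has 0 nodes { }, right has 3 {S, Z, E}.
      Root Z: left subtree has 1 node {S}, right has 1 {E}.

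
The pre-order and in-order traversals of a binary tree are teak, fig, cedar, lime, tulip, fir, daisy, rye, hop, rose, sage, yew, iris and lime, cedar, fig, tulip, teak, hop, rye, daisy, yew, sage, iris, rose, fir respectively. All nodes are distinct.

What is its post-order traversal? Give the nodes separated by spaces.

The first element of pre-order is the root; it splits in-order into left and right subtrees.
Root teak: left subtree has 4 nodes {lime, cedar, fig, tulip}, right has 8 {hop, rye, daisy, yew, sage, iris, rose, fir}.
  Root fig: left subtree has 2 nodes {lime, cedar}, right has 1 {tulip}.
    Root cedar: left subtree has 1 node {lime}, right has 0 { }.
  Root fir: left subtree has 7 nodes {hop, rye, daisy, yew, sage, iris, rose}, right has 0 { }.
    Root daisy: left subtree has 2 nodes {hop, rye}, right has 4 {yew, sage, iris, rose}.
      Root rye: left subtree has 1 node {hop}, right has 0 { }.
      Root rose: left subtree has 3 nodes {yew, sage, iris}, right has 0 { }.
        Root sage: left subtree has 1 node {yew}, right has 1 {iris}.

lime cedar tulip fig hop rye yew iris sage rose daisy fir teak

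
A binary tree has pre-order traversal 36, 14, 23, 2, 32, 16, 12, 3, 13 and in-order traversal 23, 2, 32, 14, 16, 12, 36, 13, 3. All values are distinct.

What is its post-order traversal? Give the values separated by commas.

The first element of pre-order is the root; it splits in-order into left and right subtrees.
Root 36: left subtree has 6 nodes {23, 2, 32, 14, 16, 12}, right has 2 {13, 3}.
  Root 14: left subtree has 3 nodes {23, 2, 32}, right has 2 {16, 12}.
    Root 23: left subtree has 0 nodes { }, right has 2 {2, 32}.
      Root 2: left subtree has 0 nodes { }, right has 1 {32}.
    Root 16: left subtree has 0 nodes { }, right has 1 {12}.
  Root 3: left subtree has 1 node {13}, right has 0 { }.

32, 2, 23, 12, 16, 14, 13, 3, 36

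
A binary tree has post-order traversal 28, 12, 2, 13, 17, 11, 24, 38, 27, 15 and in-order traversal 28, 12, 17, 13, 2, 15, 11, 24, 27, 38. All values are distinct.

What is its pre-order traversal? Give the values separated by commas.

The last element of post-order is the root; it splits in-order into left and right subtrees.
Root 15: left subtree has 5 nodes {28, 12, 17, 13, 2}, right has 4 {11, 24, 27, 38}.
  Root 17: left subtree has 2 nodes {28, 12}, right has 2 {13, 2}.
    Root 12: left subtree has 1 node {28}, right has 0 { }.
    Root 13: left subtree has 0 nodes { }, right has 1 {2}.
  Root 27: left subtree has 2 nodes {11, 24}, right has 1 {38}.
    Root 24: left subtree has 1 node {11}, right has 0 { }.

15, 17, 12, 28, 13, 2, 27, 24, 11, 38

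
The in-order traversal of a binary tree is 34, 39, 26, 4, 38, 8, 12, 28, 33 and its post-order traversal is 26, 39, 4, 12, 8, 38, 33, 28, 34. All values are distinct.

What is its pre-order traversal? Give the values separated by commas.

34, 28, 38, 4, 39, 26, 8, 12, 33

The last element of post-order is the root; it splits in-order into left and right subtrees.
Root 34: left subtree has 0 nodes { }, right has 8 {39, 26, 4, 38, 8, 12, 28, 33}.
  Root 28: left subtree has 6 nodes {39, 26, 4, 38, 8, 12}, right has 1 {33}.
    Root 38: left subtree has 3 nodes {39, 26, 4}, right has 2 {8, 12}.
      Root 4: left subtree has 2 nodes {39, 26}, right has 0 { }.
        Root 39: left subtree has 0 nodes { }, right has 1 {26}.
      Root 8: left subtree has 0 nodes { }, right has 1 {12}.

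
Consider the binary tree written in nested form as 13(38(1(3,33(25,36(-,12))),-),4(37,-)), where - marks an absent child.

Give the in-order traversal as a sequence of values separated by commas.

In-order visits the left subtree, then the node, then the right subtree.
At 13: go left to 38.
  At 38: go left to 1.
    At 1: go left to 3.
      3 is a leaf — visit 3.
    Visit 1.
    At 1: go right to 33.
      At 33: go left to 25.
        25 is a leaf — visit 25.
      Visit 33.
      At 33: go right to 36.
        At 36: no left child.
        Visit 36.
        At 36: go right to 12.
          12 is a leaf — visit 12.
  Visit 38.
  At 38: no right child.
Visit 13.
At 13: go right to 4.
  At 4: go left to 37.
    37 is a leaf — visit 37.
  Visit 4.
  At 4: no right child.

3, 1, 25, 33, 36, 12, 38, 13, 37, 4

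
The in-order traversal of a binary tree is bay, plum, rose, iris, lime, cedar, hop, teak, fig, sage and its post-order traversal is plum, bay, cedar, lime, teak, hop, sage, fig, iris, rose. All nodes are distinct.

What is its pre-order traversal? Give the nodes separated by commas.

rose, bay, plum, iris, fig, hop, lime, cedar, teak, sage

The last element of post-order is the root; it splits in-order into left and right subtrees.
Root rose: left subtree has 2 nodes {bay, plum}, right has 7 {iris, lime, cedar, hop, teak, fig, sage}.
  Root bay: left subtree has 0 nodes { }, right has 1 {plum}.
  Root iris: left subtree has 0 nodes { }, right has 6 {lime, cedar, hop, teak, fig, sage}.
    Root fig: left subtree has 4 nodes {lime, cedar, hop, teak}, right has 1 {sage}.
      Root hop: left subtree has 2 nodes {lime, cedar}, right has 1 {teak}.
        Root lime: left subtree has 0 nodes { }, right has 1 {cedar}.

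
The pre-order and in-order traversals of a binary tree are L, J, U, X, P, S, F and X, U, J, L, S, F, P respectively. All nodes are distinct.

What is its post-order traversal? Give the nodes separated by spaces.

The first element of pre-order is the root; it splits in-order into left and right subtrees.
Root L: left subtree has 3 nodes {X, U, J}, right has 3 {S, F, P}.
  Root J: left subtree has 2 nodes {X, U}, right has 0 { }.
    Root U: left subtree has 1 node {X}, right has 0 { }.
  Root P: left subtree has 2 nodes {S, F}, right has 0 { }.
    Root S: left subtree has 0 nodes { }, right has 1 {F}.

X U J F S P L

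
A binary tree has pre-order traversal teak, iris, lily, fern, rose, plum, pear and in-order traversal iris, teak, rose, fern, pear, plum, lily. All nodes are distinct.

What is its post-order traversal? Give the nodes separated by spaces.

iris rose pear plum fern lily teak

The first element of pre-order is the root; it splits in-order into left and right subtrees.
Root teak: left subtree has 1 node {iris}, right has 5 {rose, fern, pear, plum, lily}.
  Root lily: left subtree has 4 nodes {rose, fern, pear, plum}, right has 0 { }.
    Root fern: left subtree has 1 node {rose}, right has 2 {pear, plum}.
      Root plum: left subtree has 1 node {pear}, right has 0 { }.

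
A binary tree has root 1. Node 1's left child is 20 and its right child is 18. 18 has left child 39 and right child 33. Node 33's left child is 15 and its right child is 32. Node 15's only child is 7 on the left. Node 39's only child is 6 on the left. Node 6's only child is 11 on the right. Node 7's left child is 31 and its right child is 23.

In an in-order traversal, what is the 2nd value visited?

1

In-order visits the left subtree, then the node, then the right subtree.
At 1: go left to 20.
  20 is a leaf — visit 20.
Visit 1.
At 1: go right to 18.
  At 18: go left to 39.
    At 39: go left to 6.
      At 6: no left child.
      Visit 6.
      At 6: go right to 11.
        11 is a leaf — visit 11.
    Visit 39.
    At 39: no right child.
  Visit 18.
  At 18: go right to 33.
    At 33: go left to 15.
      At 15: go left to 7.
        At 7: go left to 31.
          31 is a leaf — visit 31.
        Visit 7.
        At 7: go right to 23.
          23 is a leaf — visit 23.
      Visit 15.
      At 15: no right child.
    Visit 33.
    At 33: go right to 32.
      32 is a leaf — visit 32.
Full in-order sequence: 20, 1, 6, 11, 39, 18, 31, 7, 23, 15, 33, 32.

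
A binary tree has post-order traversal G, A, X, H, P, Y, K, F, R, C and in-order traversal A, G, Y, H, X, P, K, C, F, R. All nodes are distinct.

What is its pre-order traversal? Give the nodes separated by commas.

C, K, Y, A, G, P, H, X, R, F

The last element of post-order is the root; it splits in-order into left and right subtrees.
Root C: left subtree has 7 nodes {A, G, Y, H, X, P, K}, right has 2 {F, R}.
  Root K: left subtree has 6 nodes {A, G, Y, H, X, P}, right has 0 { }.
    Root Y: left subtree has 2 nodes {A, G}, right has 3 {H, X, P}.
      Root A: left subtree has 0 nodes { }, right has 1 {G}.
      Root P: left subtree has 2 nodes {H, X}, right has 0 { }.
        Root H: left subtree has 0 nodes { }, right has 1 {X}.
  Root R: left subtree has 1 node {F}, right has 0 { }.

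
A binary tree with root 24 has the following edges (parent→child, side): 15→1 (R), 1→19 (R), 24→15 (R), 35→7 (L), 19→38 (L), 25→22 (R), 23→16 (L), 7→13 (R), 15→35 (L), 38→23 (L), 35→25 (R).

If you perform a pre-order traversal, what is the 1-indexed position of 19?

Pre-order visits the node, then its left subtree, then its right subtree.
Visit 24.
At 24: no left child.
At 24: go right to 15.
  Visit 15.
  At 15: go left to 35.
    Visit 35.
    At 35: go left to 7.
      Visit 7.
      At 7: no left child.
      At 7: go right to 13.
        13 is a leaf — visit 13.
    At 35: go right to 25.
      Visit 25.
      At 25: no left child.
      At 25: go right to 22.
        22 is a leaf — visit 22.
  At 15: go right to 1.
    Visit 1.
    At 1: no left child.
    At 1: go right to 19.
      Visit 19.
      At 19: go left to 38.
        Visit 38.
        At 38: go left to 23.
          Visit 23.
          At 23: go left to 16.
            16 is a leaf — visit 16.
          At 23: no right child.
        At 38: no right child.
      At 19: no right child.
Full pre-order sequence: 24, 15, 35, 7, 13, 25, 22, 1, 19, 38, 23, 16.

9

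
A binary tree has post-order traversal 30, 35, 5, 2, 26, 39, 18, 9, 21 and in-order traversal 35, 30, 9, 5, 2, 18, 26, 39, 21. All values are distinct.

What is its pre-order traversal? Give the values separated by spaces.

21 9 35 30 18 2 5 39 26

The last element of post-order is the root; it splits in-order into left and right subtrees.
Root 21: left subtree has 8 nodes {35, 30, 9, 5, 2, 18, 26, 39}, right has 0 { }.
  Root 9: left subtree has 2 nodes {35, 30}, right has 5 {5, 2, 18, 26, 39}.
    Root 35: left subtree has 0 nodes { }, right has 1 {30}.
    Root 18: left subtree has 2 nodes {5, 2}, right has 2 {26, 39}.
      Root 2: left subtree has 1 node {5}, right has 0 { }.
      Root 39: left subtree has 1 node {26}, right has 0 { }.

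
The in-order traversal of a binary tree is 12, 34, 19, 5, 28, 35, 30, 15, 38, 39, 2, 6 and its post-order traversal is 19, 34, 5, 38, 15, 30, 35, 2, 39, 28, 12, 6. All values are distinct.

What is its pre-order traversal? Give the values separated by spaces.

6 12 28 5 34 19 39 35 30 15 38 2

The last element of post-order is the root; it splits in-order into left and right subtrees.
Root 6: left subtree has 11 nodes {12, 34, 19, 5, 28, 35, 30, 15, 38, 39, 2}, right has 0 { }.
  Root 12: left subtree has 0 nodes { }, right has 10 {34, 19, 5, 28, 35, 30, 15, 38, 39, 2}.
    Root 28: left subtree has 3 nodes {34, 19, 5}, right has 6 {35, 30, 15, 38, 39, 2}.
      Root 5: left subtree has 2 nodes {34, 19}, right has 0 { }.
        Root 34: left subtree has 0 nodes { }, right has 1 {19}.
      Root 39: left subtree has 4 nodes {35, 30, 15, 38}, right has 1 {2}.
        Root 35: left subtree has 0 nodes { }, right has 3 {30, 15, 38}.
          Root 30: left subtree has 0 nodes { }, right has 2 {15, 38}.
            Root 15: left subtree has 0 nodes { }, right has 1 {38}.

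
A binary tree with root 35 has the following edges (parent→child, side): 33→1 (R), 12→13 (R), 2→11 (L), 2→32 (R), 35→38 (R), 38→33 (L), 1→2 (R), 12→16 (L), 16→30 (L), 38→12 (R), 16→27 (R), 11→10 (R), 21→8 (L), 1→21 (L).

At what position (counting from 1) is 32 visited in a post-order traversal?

Post-order visits the left subtree, then the right subtree, then the node.
At 35: no left child.
At 35: go right to 38.
  At 38: go left to 33.
    At 33: no left child.
    At 33: go right to 1.
      At 1: go left to 21.
        At 21: go left to 8.
          8 is a leaf — visit 8.
        At 21: no right child.
        Visit 21.
      At 1: go right to 2.
        At 2: go left to 11.
          At 11: no left child.
          At 11: go right to 10.
            10 is a leaf — visit 10.
          Visit 11.
        At 2: go right to 32.
          32 is a leaf — visit 32.
        Visit 2.
      Visit 1.
    Visit 33.
  At 38: go right to 12.
    At 12: go left to 16.
      At 16: go left to 30.
        30 is a leaf — visit 30.
      At 16: go right to 27.
        27 is a leaf — visit 27.
      Visit 16.
    At 12: go right to 13.
      13 is a leaf — visit 13.
    Visit 12.
  Visit 38.
Visit 35.
Full post-order sequence: 8, 21, 10, 11, 32, 2, 1, 33, 30, 27, 16, 13, 12, 38, 35.

5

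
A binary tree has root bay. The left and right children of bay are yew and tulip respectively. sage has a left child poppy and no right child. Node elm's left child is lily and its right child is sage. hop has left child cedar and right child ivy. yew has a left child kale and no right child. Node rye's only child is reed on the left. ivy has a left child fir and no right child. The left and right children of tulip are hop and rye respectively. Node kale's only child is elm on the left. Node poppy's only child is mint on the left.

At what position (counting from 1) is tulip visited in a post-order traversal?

14

Post-order visits the left subtree, then the right subtree, then the node.
At bay: go left to yew.
  At yew: go left to kale.
    At kale: go left to elm.
      At elm: go left to lily.
        lily is a leaf — visit lily.
      At elm: go right to sage.
        At sage: go left to poppy.
          At poppy: go left to mint.
            mint is a leaf — visit mint.
          At poppy: no right child.
          Visit poppy.
        At sage: no right child.
        Visit sage.
      Visit elm.
    At kale: no right child.
    Visit kale.
  At yew: no right child.
  Visit yew.
At bay: go right to tulip.
  At tulip: go left to hop.
    At hop: go left to cedar.
      cedar is a leaf — visit cedar.
    At hop: go right to ivy.
      At ivy: go left to fir.
        fir is a leaf — visit fir.
      At ivy: no right child.
      Visit ivy.
    Visit hop.
  At tulip: go right to rye.
    At rye: go left to reed.
      reed is a leaf — visit reed.
    At rye: no right child.
    Visit rye.
  Visit tulip.
Visit bay.
Full post-order sequence: lily, mint, poppy, sage, elm, kale, yew, cedar, fir, ivy, hop, reed, rye, tulip, bay.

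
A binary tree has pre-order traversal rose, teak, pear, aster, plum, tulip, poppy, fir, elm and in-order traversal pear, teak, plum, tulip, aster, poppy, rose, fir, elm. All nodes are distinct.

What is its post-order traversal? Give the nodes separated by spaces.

pear tulip plum poppy aster teak elm fir rose

The first element of pre-order is the root; it splits in-order into left and right subtrees.
Root rose: left subtree has 6 nodes {pear, teak, plum, tulip, aster, poppy}, right has 2 {fir, elm}.
  Root teak: left subtree has 1 node {pear}, right has 4 {plum, tulip, aster, poppy}.
    Root aster: left subtree has 2 nodes {plum, tulip}, right has 1 {poppy}.
      Root plum: left subtree has 0 nodes { }, right has 1 {tulip}.
  Root fir: left subtree has 0 nodes { }, right has 1 {elm}.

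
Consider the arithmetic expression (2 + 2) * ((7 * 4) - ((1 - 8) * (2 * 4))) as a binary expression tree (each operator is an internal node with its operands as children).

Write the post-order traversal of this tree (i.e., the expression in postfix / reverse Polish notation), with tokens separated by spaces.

Post-order on an expression tree gives postfix notation: for each operator, emit left operand, right operand, then the operator.

2 2 + 7 4 * 1 8 - 2 4 * * - *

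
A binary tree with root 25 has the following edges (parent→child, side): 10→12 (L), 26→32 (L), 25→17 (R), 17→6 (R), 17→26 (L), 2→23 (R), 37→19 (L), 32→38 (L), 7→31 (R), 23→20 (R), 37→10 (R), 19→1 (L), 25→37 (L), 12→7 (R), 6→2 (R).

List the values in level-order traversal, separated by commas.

25, 37, 17, 19, 10, 26, 6, 1, 12, 32, 2, 7, 38, 23, 31, 20

Level-order visits nodes level by level from the root, left to right within each level.
Level 0: 25
Level 1: 37, 17
Level 2: 19, 10, 26, 6
Level 3: 1, 12, 32, 2
Level 4: 7, 38, 23
Level 5: 31, 20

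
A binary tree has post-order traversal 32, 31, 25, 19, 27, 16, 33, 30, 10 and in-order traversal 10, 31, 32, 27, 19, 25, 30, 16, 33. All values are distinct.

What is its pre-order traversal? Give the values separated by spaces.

10 30 27 31 32 19 25 33 16

The last element of post-order is the root; it splits in-order into left and right subtrees.
Root 10: left subtree has 0 nodes { }, right has 8 {31, 32, 27, 19, 25, 30, 16, 33}.
  Root 30: left subtree has 5 nodes {31, 32, 27, 19, 25}, right has 2 {16, 33}.
    Root 27: left subtree has 2 nodes {31, 32}, right has 2 {19, 25}.
      Root 31: left subtree has 0 nodes { }, right has 1 {32}.
      Root 19: left subtree has 0 nodes { }, right has 1 {25}.
    Root 33: left subtree has 1 node {16}, right has 0 { }.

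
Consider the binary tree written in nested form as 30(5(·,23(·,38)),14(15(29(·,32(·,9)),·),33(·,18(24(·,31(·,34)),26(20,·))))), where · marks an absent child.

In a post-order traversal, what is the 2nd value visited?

23

Post-order visits the left subtree, then the right subtree, then the node.
At 30: go left to 5.
  At 5: no left child.
  At 5: go right to 23.
    At 23: no left child.
    At 23: go right to 38.
      38 is a leaf — visit 38.
    Visit 23.
  Visit 5.
At 30: go right to 14.
  At 14: go left to 15.
    At 15: go left to 29.
      At 29: no left child.
      At 29: go right to 32.
        At 32: no left child.
        At 32: go right to 9.
          9 is a leaf — visit 9.
        Visit 32.
      Visit 29.
    At 15: no right child.
    Visit 15.
  At 14: go right to 33.
    At 33: no left child.
    At 33: go right to 18.
      At 18: go left to 24.
        At 24: no left child.
        At 24: go right to 31.
          At 31: no left child.
          At 31: go right to 34.
            34 is a leaf — visit 34.
          Visit 31.
        Visit 24.
      At 18: go right to 26.
        At 26: go left to 20.
          20 is a leaf — visit 20.
        At 26: no right child.
        Visit 26.
      Visit 18.
    Visit 33.
  Visit 14.
Visit 30.
Full post-order sequence: 38, 23, 5, 9, 32, 29, 15, 34, 31, 24, 20, 26, 18, 33, 14, 30.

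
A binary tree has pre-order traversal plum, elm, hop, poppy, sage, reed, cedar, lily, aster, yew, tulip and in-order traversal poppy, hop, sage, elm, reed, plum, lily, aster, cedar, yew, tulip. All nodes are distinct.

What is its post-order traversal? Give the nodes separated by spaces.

The first element of pre-order is the root; it splits in-order into left and right subtrees.
Root plum: left subtree has 5 nodes {poppy, hop, sage, elm, reed}, right has 5 {lily, aster, cedar, yew, tulip}.
  Root elm: left subtree has 3 nodes {poppy, hop, sage}, right has 1 {reed}.
    Root hop: left subtree has 1 node {poppy}, right has 1 {sage}.
  Root cedar: left subtree has 2 nodes {lily, aster}, right has 2 {yew, tulip}.
    Root lily: left subtree has 0 nodes { }, right has 1 {aster}.
    Root yew: left subtree has 0 nodes { }, right has 1 {tulip}.

poppy sage hop reed elm aster lily tulip yew cedar plum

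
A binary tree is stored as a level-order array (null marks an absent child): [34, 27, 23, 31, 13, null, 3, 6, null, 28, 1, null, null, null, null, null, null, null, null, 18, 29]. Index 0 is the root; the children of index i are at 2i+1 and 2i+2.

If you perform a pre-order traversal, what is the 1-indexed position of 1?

9

Pre-order visits the node, then its left subtree, then its right subtree.
Visit 34.
At 34: go left to 27.
  Visit 27.
  At 27: go left to 31.
    Visit 31.
    At 31: go left to 6.
      6 is a leaf — visit 6.
    At 31: no right child.
  At 27: go right to 13.
    Visit 13.
    At 13: go left to 28.
      Visit 28.
      At 28: go left to 18.
        18 is a leaf — visit 18.
      At 28: go right to 29.
        29 is a leaf — visit 29.
    At 13: go right to 1.
      1 is a leaf — visit 1.
At 34: go right to 23.
  Visit 23.
  At 23: no left child.
  At 23: go right to 3.
    3 is a leaf — visit 3.
Full pre-order sequence: 34, 27, 31, 6, 13, 28, 18, 29, 1, 23, 3.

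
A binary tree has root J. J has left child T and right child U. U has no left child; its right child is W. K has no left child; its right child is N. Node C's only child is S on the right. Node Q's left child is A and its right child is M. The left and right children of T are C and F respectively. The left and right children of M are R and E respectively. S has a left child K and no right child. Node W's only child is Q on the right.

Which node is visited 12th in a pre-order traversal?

M

Pre-order visits the node, then its left subtree, then its right subtree.
Visit J.
At J: go left to T.
  Visit T.
  At T: go left to C.
    Visit C.
    At C: no left child.
    At C: go right to S.
      Visit S.
      At S: go left to K.
        Visit K.
        At K: no left child.
        At K: go right to N.
          N is a leaf — visit N.
      At S: no right child.
  At T: go right to F.
    F is a leaf — visit F.
At J: go right to U.
  Visit U.
  At U: no left child.
  At U: go right to W.
    Visit W.
    At W: no left child.
    At W: go right to Q.
      Visit Q.
      At Q: go left to A.
        A is a leaf — visit A.
      At Q: go right to M.
        Visit M.
        At M: go left to R.
          R is a leaf — visit R.
        At M: go right to E.
          E is a leaf — visit E.
Full pre-order sequence: J, T, C, S, K, N, F, U, W, Q, A, M, R, E.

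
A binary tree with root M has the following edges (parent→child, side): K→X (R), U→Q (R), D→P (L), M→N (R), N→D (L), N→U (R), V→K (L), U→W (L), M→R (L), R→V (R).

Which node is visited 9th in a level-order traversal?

W

Level-order visits nodes level by level from the root, left to right within each level.
Level 0: M
Level 1: R, N
Level 2: V, D, U
Level 3: K, P, W, Q
Level 4: X
Full level-order sequence: M, R, N, V, D, U, K, P, W, Q, X.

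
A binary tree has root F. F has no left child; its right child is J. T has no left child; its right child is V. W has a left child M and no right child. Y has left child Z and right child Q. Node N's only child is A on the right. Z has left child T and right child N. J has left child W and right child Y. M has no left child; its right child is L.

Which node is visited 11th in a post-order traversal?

Post-order visits the left subtree, then the right subtree, then the node.
At F: no left child.
At F: go right to J.
  At J: go left to W.
    At W: go left to M.
      At M: no left child.
      At M: go right to L.
        L is a leaf — visit L.
      Visit M.
    At W: no right child.
    Visit W.
  At J: go right to Y.
    At Y: go left to Z.
      At Z: go left to T.
        At T: no left child.
        At T: go right to V.
          V is a leaf — visit V.
        Visit T.
      At Z: go right to N.
        At N: no left child.
        At N: go right to A.
          A is a leaf — visit A.
        Visit N.
      Visit Z.
    At Y: go right to Q.
      Q is a leaf — visit Q.
    Visit Y.
  Visit J.
Visit F.
Full post-order sequence: L, M, W, V, T, A, N, Z, Q, Y, J, F.

J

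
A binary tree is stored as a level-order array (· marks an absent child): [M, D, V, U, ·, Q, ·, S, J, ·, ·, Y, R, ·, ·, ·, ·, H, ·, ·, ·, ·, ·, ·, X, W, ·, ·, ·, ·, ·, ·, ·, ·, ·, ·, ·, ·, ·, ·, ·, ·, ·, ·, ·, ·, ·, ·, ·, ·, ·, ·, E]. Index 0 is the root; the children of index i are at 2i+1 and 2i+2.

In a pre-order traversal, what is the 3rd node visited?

U

Pre-order visits the node, then its left subtree, then its right subtree.
Visit M.
At M: go left to D.
  Visit D.
  At D: go left to U.
    Visit U.
    At U: go left to S.
      S is a leaf — visit S.
    At U: go right to J.
      Visit J.
      At J: go left to H.
        H is a leaf — visit H.
      At J: no right child.
  At D: no right child.
At M: go right to V.
  Visit V.
  At V: go left to Q.
    Visit Q.
    At Q: go left to Y.
      Visit Y.
      At Y: no left child.
      At Y: go right to X.
        X is a leaf — visit X.
    At Q: go right to R.
      Visit R.
      At R: go left to W.
        Visit W.
        At W: no left child.
        At W: go right to E.
          E is a leaf — visit E.
      At R: no right child.
  At V: no right child.
Full pre-order sequence: M, D, U, S, J, H, V, Q, Y, X, R, W, E.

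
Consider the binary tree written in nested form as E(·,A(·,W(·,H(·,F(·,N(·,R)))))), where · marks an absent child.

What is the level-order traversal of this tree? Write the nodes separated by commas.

E, A, W, H, F, N, R

Level-order visits nodes level by level from the root, left to right within each level.
Level 0: E
Level 1: A
Level 2: W
Level 3: H
Level 4: F
Level 5: N
Level 6: R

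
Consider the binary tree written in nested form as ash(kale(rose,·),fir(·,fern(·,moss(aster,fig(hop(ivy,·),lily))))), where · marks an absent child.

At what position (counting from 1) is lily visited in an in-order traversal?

11

In-order visits the left subtree, then the node, then the right subtree.
At ash: go left to kale.
  At kale: go left to rose.
    rose is a leaf — visit rose.
  Visit kale.
  At kale: no right child.
Visit ash.
At ash: go right to fir.
  At fir: no left child.
  Visit fir.
  At fir: go right to fern.
    At fern: no left child.
    Visit fern.
    At fern: go right to moss.
      At moss: go left to aster.
        aster is a leaf — visit aster.
      Visit moss.
      At moss: go right to fig.
        At fig: go left to hop.
          At hop: go left to ivy.
            ivy is a leaf — visit ivy.
          Visit hop.
          At hop: no right child.
        Visit fig.
        At fig: go right to lily.
          lily is a leaf — visit lily.
Full in-order sequence: rose, kale, ash, fir, fern, aster, moss, ivy, hop, fig, lily.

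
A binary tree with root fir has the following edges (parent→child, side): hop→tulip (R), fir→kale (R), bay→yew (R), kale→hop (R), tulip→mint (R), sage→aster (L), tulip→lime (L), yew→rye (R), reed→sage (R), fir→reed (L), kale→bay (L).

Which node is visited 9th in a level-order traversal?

Level-order visits nodes level by level from the root, left to right within each level.
Level 0: fir
Level 1: reed, kale
Level 2: sage, bay, hop
Level 3: aster, yew, tulip
Level 4: rye, lime, mint
Full level-order sequence: fir, reed, kale, sage, bay, hop, aster, yew, tulip, rye, lime, mint.

tulip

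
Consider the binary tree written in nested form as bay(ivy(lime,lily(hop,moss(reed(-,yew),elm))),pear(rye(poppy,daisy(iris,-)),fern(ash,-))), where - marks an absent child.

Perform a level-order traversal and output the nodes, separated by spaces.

bay ivy pear lime lily rye fern hop moss poppy daisy ash reed elm iris yew

Level-order visits nodes level by level from the root, left to right within each level.
Level 0: bay
Level 1: ivy, pear
Level 2: lime, lily, rye, fern
Level 3: hop, moss, poppy, daisy, ash
Level 4: reed, elm, iris
Level 5: yew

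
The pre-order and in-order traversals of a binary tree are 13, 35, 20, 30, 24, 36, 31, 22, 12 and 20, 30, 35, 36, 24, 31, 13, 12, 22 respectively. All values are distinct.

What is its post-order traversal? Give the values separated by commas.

The first element of pre-order is the root; it splits in-order into left and right subtrees.
Root 13: left subtree has 6 nodes {20, 30, 35, 36, 24, 31}, right has 2 {12, 22}.
  Root 35: left subtree has 2 nodes {20, 30}, right has 3 {36, 24, 31}.
    Root 20: left subtree has 0 nodes { }, right has 1 {30}.
    Root 24: left subtree has 1 node {36}, right has 1 {31}.
  Root 22: left subtree has 1 node {12}, right has 0 { }.

30, 20, 36, 31, 24, 35, 12, 22, 13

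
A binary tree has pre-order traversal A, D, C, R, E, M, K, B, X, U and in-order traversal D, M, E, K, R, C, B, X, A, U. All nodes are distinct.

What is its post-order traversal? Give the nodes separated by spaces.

M K E R X B C D U A

The first element of pre-order is the root; it splits in-order into left and right subtrees.
Root A: left subtree has 8 nodes {D, M, E, K, R, C, B, X}, right has 1 {U}.
  Root D: left subtree has 0 nodes { }, right has 7 {M, E, K, R, C, B, X}.
    Root C: left subtree has 4 nodes {M, E, K, R}, right has 2 {B, X}.
      Root R: left subtree has 3 nodes {M, E, K}, right has 0 { }.
        Root E: left subtree has 1 node {M}, right has 1 {K}.
      Root B: left subtree has 0 nodes { }, right has 1 {X}.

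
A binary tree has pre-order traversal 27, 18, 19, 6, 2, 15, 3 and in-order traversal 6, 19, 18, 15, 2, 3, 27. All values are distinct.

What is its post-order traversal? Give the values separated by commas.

The first element of pre-order is the root; it splits in-order into left and right subtrees.
Root 27: left subtree has 6 nodes {6, 19, 18, 15, 2, 3}, right has 0 { }.
  Root 18: left subtree has 2 nodes {6, 19}, right has 3 {15, 2, 3}.
    Root 19: left subtree has 1 node {6}, right has 0 { }.
    Root 2: left subtree has 1 node {15}, right has 1 {3}.

6, 19, 15, 3, 2, 18, 27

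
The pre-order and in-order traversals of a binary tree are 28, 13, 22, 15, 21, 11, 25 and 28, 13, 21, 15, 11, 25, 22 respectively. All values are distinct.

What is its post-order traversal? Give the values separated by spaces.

The first element of pre-order is the root; it splits in-order into left and right subtrees.
Root 28: left subtree has 0 nodes { }, right has 6 {13, 21, 15, 11, 25, 22}.
  Root 13: left subtree has 0 nodes { }, right has 5 {21, 15, 11, 25, 22}.
    Root 22: left subtree has 4 nodes {21, 15, 11, 25}, right has 0 { }.
      Root 15: left subtree has 1 node {21}, right has 2 {11, 25}.
        Root 11: left subtree has 0 nodes { }, right has 1 {25}.

21 25 11 15 22 13 28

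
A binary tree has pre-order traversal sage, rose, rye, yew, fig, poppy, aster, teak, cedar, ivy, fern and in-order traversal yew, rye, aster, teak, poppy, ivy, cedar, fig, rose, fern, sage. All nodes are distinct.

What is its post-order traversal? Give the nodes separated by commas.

The first element of pre-order is the root; it splits in-order into left and right subtrees.
Root sage: left subtree has 10 nodes {yew, rye, aster, teak, poppy, ivy, cedar, fig, rose, fern}, right has 0 { }.
  Root rose: left subtree has 8 nodes {yew, rye, aster, teak, poppy, ivy, cedar, fig}, right has 1 {fern}.
    Root rye: left subtree has 1 node {yew}, right has 6 {aster, teak, poppy, ivy, cedar, fig}.
      Root fig: left subtree has 5 nodes {aster, teak, poppy, ivy, cedar}, right has 0 { }.
        Root poppy: left subtree has 2 nodes {aster, teak}, right has 2 {ivy, cedar}.
          Root aster: left subtree has 0 nodes { }, right has 1 {teak}.
          Root cedar: left subtree has 1 node {ivy}, right has 0 { }.

yew, teak, aster, ivy, cedar, poppy, fig, rye, fern, rose, sage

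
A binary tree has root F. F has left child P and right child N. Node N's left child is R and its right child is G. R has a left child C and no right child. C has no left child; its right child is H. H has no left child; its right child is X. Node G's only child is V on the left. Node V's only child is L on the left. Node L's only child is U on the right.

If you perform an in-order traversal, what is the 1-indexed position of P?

In-order visits the left subtree, then the node, then the right subtree.
At F: go left to P.
  P is a leaf — visit P.
Visit F.
At F: go right to N.
  At N: go left to R.
    At R: go left to C.
      At C: no left child.
      Visit C.
      At C: go right to H.
        At H: no left child.
        Visit H.
        At H: go right to X.
          X is a leaf — visit X.
    Visit R.
    At R: no right child.
  Visit N.
  At N: go right to G.
    At G: go left to V.
      At V: go left to L.
        At L: no left child.
        Visit L.
        At L: go right to U.
          U is a leaf — visit U.
      Visit V.
      At V: no right child.
    Visit G.
    At G: no right child.
Full in-order sequence: P, F, C, H, X, R, N, L, U, V, G.

1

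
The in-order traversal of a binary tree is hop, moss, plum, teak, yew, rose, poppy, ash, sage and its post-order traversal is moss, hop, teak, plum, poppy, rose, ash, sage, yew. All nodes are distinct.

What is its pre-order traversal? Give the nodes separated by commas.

yew, plum, hop, moss, teak, sage, ash, rose, poppy

The last element of post-order is the root; it splits in-order into left and right subtrees.
Root yew: left subtree has 4 nodes {hop, moss, plum, teak}, right has 4 {rose, poppy, ash, sage}.
  Root plum: left subtree has 2 nodes {hop, moss}, right has 1 {teak}.
    Root hop: left subtree has 0 nodes { }, right has 1 {moss}.
  Root sage: left subtree has 3 nodes {rose, poppy, ash}, right has 0 { }.
    Root ash: left subtree has 2 nodes {rose, poppy}, right has 0 { }.
      Root rose: left subtree has 0 nodes { }, right has 1 {poppy}.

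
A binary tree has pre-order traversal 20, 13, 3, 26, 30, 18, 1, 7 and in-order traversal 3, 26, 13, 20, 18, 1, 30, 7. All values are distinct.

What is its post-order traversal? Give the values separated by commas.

26, 3, 13, 1, 18, 7, 30, 20

The first element of pre-order is the root; it splits in-order into left and right subtrees.
Root 20: left subtree has 3 nodes {3, 26, 13}, right has 4 {18, 1, 30, 7}.
  Root 13: left subtree has 2 nodes {3, 26}, right has 0 { }.
    Root 3: left subtree has 0 nodes { }, right has 1 {26}.
  Root 30: left subtree has 2 nodes {18, 1}, right has 1 {7}.
    Root 18: left subtree has 0 nodes { }, right has 1 {1}.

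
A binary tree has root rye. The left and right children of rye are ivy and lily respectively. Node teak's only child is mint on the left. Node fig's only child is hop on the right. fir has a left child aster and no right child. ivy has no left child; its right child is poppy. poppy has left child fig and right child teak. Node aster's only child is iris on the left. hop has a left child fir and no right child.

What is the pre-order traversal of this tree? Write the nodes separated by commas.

Pre-order visits the node, then its left subtree, then its right subtree.
Visit rye.
At rye: go left to ivy.
  Visit ivy.
  At ivy: no left child.
  At ivy: go right to poppy.
    Visit poppy.
    At poppy: go left to fig.
      Visit fig.
      At fig: no left child.
      At fig: go right to hop.
        Visit hop.
        At hop: go left to fir.
          Visit fir.
          At fir: go left to aster.
            Visit aster.
            At aster: go left to iris.
              iris is a leaf — visit iris.
            At aster: no right child.
          At fir: no right child.
        At hop: no right child.
    At poppy: go right to teak.
      Visit teak.
      At teak: go left to mint.
        mint is a leaf — visit mint.
      At teak: no right child.
At rye: go right to lily.
  lily is a leaf — visit lily.

rye, ivy, poppy, fig, hop, fir, aster, iris, teak, mint, lily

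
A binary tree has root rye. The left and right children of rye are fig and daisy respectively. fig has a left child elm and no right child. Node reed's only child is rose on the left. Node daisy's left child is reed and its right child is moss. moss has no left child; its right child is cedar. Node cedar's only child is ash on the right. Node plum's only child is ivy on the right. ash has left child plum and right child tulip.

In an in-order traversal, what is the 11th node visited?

ash

In-order visits the left subtree, then the node, then the right subtree.
At rye: go left to fig.
  At fig: go left to elm.
    elm is a leaf — visit elm.
  Visit fig.
  At fig: no right child.
Visit rye.
At rye: go right to daisy.
  At daisy: go left to reed.
    At reed: go left to rose.
      rose is a leaf — visit rose.
    Visit reed.
    At reed: no right child.
  Visit daisy.
  At daisy: go right to moss.
    At moss: no left child.
    Visit moss.
    At moss: go right to cedar.
      At cedar: no left child.
      Visit cedar.
      At cedar: go right to ash.
        At ash: go left to plum.
          At plum: no left child.
          Visit plum.
          At plum: go right to ivy.
            ivy is a leaf — visit ivy.
        Visit ash.
        At ash: go right to tulip.
          tulip is a leaf — visit tulip.
Full in-order sequence: elm, fig, rye, rose, reed, daisy, moss, cedar, plum, ivy, ash, tulip.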